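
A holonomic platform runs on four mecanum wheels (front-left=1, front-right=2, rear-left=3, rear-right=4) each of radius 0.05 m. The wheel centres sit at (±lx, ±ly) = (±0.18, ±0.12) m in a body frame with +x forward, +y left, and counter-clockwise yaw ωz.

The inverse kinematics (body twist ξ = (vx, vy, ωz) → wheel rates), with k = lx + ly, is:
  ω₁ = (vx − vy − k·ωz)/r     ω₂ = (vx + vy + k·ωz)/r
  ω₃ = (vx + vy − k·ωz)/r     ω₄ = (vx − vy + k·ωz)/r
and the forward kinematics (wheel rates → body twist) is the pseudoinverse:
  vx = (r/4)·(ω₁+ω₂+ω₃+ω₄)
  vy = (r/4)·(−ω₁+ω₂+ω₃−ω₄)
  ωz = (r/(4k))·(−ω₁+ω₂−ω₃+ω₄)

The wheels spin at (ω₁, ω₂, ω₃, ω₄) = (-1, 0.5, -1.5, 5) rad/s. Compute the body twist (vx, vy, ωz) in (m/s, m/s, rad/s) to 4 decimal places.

k = lx + ly = 0.18 + 0.12 = 0.3000
ω₁+ω₂+ω₃+ω₄ = 3.0000  →  vx = (0.05/4)·3.0000 = 0.0375
−ω₁+ω₂+ω₃−ω₄ = -5.0000  →  vy = (0.05/4)·-5.0000 = -0.0625
−ω₁+ω₂−ω₃+ω₄ = 8.0000  →  ωz = (0.05/1.2000)·8.0000 = 0.3333

(0.0375, -0.0625, 0.3333)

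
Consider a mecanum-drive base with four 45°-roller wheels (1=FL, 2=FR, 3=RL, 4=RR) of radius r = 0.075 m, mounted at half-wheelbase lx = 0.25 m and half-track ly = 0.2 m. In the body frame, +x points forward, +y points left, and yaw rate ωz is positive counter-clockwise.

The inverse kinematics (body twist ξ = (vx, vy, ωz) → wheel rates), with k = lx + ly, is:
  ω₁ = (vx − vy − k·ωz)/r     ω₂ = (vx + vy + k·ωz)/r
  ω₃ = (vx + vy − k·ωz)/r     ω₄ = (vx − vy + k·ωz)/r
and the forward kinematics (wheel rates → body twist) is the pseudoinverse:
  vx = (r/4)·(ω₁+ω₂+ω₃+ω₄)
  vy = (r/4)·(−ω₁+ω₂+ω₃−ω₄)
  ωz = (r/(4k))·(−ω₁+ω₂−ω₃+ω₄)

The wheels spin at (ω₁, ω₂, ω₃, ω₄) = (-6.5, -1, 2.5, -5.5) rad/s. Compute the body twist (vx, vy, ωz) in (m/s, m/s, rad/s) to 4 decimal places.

(-0.1969, 0.2531, -0.1042)

k = lx + ly = 0.25 + 0.2 = 0.4500
ω₁+ω₂+ω₃+ω₄ = -10.5000  →  vx = (0.075/4)·-10.5000 = -0.1969
−ω₁+ω₂+ω₃−ω₄ = 13.5000  →  vy = (0.075/4)·13.5000 = 0.2531
−ω₁+ω₂−ω₃+ω₄ = -2.5000  →  ωz = (0.075/1.8000)·-2.5000 = -0.1042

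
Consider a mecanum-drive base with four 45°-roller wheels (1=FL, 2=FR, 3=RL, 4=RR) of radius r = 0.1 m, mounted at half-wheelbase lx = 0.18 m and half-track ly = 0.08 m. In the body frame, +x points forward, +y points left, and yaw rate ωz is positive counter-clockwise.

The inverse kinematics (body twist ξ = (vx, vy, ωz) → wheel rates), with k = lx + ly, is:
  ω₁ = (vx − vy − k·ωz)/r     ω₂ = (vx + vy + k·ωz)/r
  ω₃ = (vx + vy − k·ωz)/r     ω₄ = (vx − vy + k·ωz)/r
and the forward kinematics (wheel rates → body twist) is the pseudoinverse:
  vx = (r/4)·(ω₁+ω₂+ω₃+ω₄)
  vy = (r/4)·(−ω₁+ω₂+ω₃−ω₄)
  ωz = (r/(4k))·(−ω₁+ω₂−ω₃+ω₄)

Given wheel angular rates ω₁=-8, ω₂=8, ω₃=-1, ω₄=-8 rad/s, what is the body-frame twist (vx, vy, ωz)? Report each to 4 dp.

(-0.2250, 0.5750, 0.8654)

k = lx + ly = 0.18 + 0.08 = 0.2600
ω₁+ω₂+ω₃+ω₄ = -9.0000  →  vx = (0.1/4)·-9.0000 = -0.2250
−ω₁+ω₂+ω₃−ω₄ = 23.0000  →  vy = (0.1/4)·23.0000 = 0.5750
−ω₁+ω₂−ω₃+ω₄ = 9.0000  →  ωz = (0.1/1.0400)·9.0000 = 0.8654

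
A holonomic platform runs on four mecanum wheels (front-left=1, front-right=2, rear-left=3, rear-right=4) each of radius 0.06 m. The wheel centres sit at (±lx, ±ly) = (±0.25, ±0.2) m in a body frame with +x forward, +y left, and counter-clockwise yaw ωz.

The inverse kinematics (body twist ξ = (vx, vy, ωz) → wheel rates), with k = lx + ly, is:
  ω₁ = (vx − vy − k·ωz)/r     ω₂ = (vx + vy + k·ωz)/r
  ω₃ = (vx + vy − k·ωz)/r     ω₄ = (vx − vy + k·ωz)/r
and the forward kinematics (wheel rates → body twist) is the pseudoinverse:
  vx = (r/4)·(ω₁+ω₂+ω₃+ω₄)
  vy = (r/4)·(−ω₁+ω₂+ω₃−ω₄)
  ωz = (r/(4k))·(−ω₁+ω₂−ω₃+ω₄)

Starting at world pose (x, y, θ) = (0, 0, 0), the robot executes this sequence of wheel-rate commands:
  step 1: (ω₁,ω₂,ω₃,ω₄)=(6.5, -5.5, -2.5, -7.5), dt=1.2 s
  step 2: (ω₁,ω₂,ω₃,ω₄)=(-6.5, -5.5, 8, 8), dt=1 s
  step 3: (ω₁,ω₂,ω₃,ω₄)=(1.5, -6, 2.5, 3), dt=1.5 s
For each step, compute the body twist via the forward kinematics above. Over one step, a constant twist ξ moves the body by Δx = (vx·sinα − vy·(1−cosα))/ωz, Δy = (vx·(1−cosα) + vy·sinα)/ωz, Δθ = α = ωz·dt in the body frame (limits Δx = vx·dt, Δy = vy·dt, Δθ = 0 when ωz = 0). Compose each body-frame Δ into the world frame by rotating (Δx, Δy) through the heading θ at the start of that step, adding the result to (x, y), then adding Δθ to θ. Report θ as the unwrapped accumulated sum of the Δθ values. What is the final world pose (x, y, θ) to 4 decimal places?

step 1: ξ=(vx,vy,ωz)=(-0.1350, -0.1050, -0.5667), dt=1.2 → body Δ=(-0.1910, -0.0635, -0.6800) → world pose (-0.1910, -0.0635, -0.6800)
step 2: ξ=(vx,vy,ωz)=(0.0600, 0.0150, 0.0333), dt=1.0 → body Δ=(0.0597, 0.0160, 0.0333) → world pose (-0.1345, -0.0886, -0.6467)
step 3: ξ=(vx,vy,ωz)=(0.0150, -0.1200, -0.2333), dt=1.5 → body Δ=(-0.0091, -0.1802, -0.3500) → world pose (-0.2504, -0.2270, -0.9967)

(-0.2504, -0.2270, -0.9967)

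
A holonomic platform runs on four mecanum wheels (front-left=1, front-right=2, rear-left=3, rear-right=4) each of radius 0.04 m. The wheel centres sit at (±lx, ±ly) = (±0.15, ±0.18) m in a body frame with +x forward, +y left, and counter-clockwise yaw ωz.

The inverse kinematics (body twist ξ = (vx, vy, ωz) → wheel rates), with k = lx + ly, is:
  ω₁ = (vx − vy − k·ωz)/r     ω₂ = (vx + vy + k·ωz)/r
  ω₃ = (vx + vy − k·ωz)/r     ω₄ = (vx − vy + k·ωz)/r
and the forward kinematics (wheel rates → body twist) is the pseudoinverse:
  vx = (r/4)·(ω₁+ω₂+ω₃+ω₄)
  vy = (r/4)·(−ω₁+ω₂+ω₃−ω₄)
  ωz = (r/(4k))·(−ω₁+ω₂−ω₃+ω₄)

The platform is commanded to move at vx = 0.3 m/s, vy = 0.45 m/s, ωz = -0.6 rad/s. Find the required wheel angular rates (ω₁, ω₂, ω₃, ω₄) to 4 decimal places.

(1.2000, 13.8000, 23.7000, -8.7000)

k = lx + ly = 0.15 + 0.18 = 0.3300;  k·ωz = 0.3300·-0.6 = -0.1980
ω₁ (FL) = (vx − vy − k·ωz)/r = 0.0480/0.04 = 1.2000
ω₂ (FR) = (vx + vy + k·ωz)/r = 0.5520/0.04 = 13.8000
ω₃ (RL) = (vx + vy − k·ωz)/r = 0.9480/0.04 = 23.7000
ω₄ (RR) = (vx − vy + k·ωz)/r = -0.3480/0.04 = -8.7000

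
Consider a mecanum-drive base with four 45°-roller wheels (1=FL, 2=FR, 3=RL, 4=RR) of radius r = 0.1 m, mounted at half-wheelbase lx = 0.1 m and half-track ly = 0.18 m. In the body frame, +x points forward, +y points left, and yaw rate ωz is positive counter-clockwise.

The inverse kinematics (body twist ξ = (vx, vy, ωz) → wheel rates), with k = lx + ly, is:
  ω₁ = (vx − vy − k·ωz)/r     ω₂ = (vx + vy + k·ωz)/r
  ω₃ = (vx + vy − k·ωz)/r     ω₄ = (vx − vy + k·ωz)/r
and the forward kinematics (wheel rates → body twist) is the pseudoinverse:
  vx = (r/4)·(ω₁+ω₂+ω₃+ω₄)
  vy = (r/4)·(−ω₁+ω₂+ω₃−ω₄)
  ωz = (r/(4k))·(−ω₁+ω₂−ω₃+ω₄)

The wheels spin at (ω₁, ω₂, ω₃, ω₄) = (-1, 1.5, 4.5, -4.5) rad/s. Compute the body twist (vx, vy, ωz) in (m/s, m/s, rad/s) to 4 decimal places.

k = lx + ly = 0.1 + 0.18 = 0.2800
ω₁+ω₂+ω₃+ω₄ = 0.5000  →  vx = (0.1/4)·0.5000 = 0.0125
−ω₁+ω₂+ω₃−ω₄ = 11.5000  →  vy = (0.1/4)·11.5000 = 0.2875
−ω₁+ω₂−ω₃+ω₄ = -6.5000  →  ωz = (0.1/1.1200)·-6.5000 = -0.5804

(0.0125, 0.2875, -0.5804)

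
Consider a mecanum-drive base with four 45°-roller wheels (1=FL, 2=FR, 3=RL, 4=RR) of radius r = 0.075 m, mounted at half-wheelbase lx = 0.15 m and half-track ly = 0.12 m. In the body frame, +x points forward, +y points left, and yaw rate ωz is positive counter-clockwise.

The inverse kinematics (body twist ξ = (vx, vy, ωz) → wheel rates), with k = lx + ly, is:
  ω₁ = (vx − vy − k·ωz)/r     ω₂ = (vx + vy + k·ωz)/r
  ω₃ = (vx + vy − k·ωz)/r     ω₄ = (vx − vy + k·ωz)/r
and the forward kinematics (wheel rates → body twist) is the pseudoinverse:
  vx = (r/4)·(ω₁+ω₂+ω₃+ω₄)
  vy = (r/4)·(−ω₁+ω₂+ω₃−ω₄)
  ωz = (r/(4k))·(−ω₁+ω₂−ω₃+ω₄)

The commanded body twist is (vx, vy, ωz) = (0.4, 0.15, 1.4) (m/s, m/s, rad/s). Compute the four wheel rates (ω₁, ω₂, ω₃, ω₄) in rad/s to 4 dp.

(-1.7067, 12.3733, 2.2933, 8.3733)

k = lx + ly = 0.15 + 0.12 = 0.2700;  k·ωz = 0.2700·1.4 = 0.3780
ω₁ (FL) = (vx − vy − k·ωz)/r = -0.1280/0.075 = -1.7067
ω₂ (FR) = (vx + vy + k·ωz)/r = 0.9280/0.075 = 12.3733
ω₃ (RL) = (vx + vy − k·ωz)/r = 0.1720/0.075 = 2.2933
ω₄ (RR) = (vx − vy + k·ωz)/r = 0.6280/0.075 = 8.3733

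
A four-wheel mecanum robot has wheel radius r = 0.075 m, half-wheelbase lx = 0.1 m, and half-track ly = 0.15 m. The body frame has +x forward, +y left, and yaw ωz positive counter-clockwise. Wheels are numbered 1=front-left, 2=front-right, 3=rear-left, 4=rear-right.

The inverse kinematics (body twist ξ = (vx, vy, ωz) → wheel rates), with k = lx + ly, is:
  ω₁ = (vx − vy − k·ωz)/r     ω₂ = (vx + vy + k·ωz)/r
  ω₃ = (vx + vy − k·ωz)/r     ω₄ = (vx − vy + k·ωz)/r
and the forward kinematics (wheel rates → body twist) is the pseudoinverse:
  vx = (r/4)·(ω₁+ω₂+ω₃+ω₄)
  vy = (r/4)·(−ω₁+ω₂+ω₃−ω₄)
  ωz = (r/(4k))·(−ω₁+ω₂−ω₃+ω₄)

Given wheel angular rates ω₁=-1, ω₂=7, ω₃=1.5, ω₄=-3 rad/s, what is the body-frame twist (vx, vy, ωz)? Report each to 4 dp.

k = lx + ly = 0.1 + 0.15 = 0.2500
ω₁+ω₂+ω₃+ω₄ = 4.5000  →  vx = (0.075/4)·4.5000 = 0.0844
−ω₁+ω₂+ω₃−ω₄ = 12.5000  →  vy = (0.075/4)·12.5000 = 0.2344
−ω₁+ω₂−ω₃+ω₄ = 3.5000  →  ωz = (0.075/1.0000)·3.5000 = 0.2625

(0.0844, 0.2344, 0.2625)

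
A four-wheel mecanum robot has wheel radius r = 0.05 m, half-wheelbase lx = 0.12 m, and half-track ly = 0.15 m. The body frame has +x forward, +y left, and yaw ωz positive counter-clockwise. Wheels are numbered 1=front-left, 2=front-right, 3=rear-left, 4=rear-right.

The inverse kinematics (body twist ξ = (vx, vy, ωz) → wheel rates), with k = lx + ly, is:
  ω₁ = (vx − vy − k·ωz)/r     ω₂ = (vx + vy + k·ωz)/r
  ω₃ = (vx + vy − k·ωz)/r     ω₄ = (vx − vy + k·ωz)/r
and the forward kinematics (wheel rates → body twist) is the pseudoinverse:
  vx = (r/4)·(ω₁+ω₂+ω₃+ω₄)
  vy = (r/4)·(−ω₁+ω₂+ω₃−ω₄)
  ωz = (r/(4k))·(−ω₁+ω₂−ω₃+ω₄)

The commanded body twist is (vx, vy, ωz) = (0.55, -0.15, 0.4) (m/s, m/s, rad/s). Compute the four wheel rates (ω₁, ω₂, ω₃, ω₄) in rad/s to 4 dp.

(11.8400, 10.1600, 5.8400, 16.1600)

k = lx + ly = 0.12 + 0.15 = 0.2700;  k·ωz = 0.2700·0.4 = 0.1080
ω₁ (FL) = (vx − vy − k·ωz)/r = 0.5920/0.05 = 11.8400
ω₂ (FR) = (vx + vy + k·ωz)/r = 0.5080/0.05 = 10.1600
ω₃ (RL) = (vx + vy − k·ωz)/r = 0.2920/0.05 = 5.8400
ω₄ (RR) = (vx − vy + k·ωz)/r = 0.8080/0.05 = 16.1600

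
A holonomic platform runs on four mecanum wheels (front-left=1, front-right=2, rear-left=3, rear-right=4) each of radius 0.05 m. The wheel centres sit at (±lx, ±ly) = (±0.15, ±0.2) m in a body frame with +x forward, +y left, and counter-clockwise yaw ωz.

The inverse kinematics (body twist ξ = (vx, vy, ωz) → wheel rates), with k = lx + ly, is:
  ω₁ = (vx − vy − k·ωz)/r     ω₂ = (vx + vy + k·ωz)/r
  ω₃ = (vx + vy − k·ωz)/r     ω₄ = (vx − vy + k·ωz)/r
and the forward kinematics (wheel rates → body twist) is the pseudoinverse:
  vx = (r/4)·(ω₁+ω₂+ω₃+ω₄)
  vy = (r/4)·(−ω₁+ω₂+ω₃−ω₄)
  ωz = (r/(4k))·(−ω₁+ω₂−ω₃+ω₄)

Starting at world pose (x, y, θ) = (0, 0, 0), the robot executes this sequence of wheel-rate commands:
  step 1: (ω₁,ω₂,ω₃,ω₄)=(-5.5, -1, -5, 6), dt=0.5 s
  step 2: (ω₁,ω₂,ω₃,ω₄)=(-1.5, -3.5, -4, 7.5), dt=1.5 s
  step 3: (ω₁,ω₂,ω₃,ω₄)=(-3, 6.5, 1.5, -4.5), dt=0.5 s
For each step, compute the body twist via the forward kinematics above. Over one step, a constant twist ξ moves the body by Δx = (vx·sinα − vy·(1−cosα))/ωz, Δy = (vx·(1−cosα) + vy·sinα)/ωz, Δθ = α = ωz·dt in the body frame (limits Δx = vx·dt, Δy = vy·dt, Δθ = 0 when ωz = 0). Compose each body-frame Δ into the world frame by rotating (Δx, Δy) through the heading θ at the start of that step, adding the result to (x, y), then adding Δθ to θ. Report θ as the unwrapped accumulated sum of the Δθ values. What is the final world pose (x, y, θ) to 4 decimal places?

step 1: ξ=(vx,vy,ωz)=(-0.0687, -0.0813, 0.5536), dt=0.5 → body Δ=(-0.0284, -0.0448, 0.2768) → world pose (-0.0284, -0.0448, 0.2768)
step 2: ξ=(vx,vy,ωz)=(-0.0188, -0.1688, 0.3393), dt=1.5 → body Δ=(0.0361, -0.2493, 0.5089) → world pose (0.0745, -0.2748, 0.7857)
step 3: ξ=(vx,vy,ωz)=(0.0062, 0.1938, 0.1250), dt=0.5 → body Δ=(0.0001, 0.0969, 0.0625) → world pose (0.0060, -0.2062, 0.8482)

(0.0060, -0.2062, 0.8482)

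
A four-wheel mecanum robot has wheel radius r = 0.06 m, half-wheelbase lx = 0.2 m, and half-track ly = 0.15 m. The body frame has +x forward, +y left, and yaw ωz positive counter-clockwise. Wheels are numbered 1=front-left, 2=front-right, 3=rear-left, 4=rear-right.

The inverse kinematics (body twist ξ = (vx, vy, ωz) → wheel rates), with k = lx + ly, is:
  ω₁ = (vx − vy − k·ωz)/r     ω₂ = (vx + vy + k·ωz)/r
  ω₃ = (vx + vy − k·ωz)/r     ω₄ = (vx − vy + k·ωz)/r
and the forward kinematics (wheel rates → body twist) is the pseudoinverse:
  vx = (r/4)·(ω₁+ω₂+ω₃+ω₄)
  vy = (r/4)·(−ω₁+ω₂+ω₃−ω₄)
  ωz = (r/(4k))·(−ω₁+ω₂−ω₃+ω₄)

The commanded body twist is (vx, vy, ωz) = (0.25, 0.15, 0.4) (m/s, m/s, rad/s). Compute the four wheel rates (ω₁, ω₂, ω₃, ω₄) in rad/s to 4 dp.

(-0.6667, 9.0000, 4.3333, 4.0000)

k = lx + ly = 0.2 + 0.15 = 0.3500;  k·ωz = 0.3500·0.4 = 0.1400
ω₁ (FL) = (vx − vy − k·ωz)/r = -0.0400/0.06 = -0.6667
ω₂ (FR) = (vx + vy + k·ωz)/r = 0.5400/0.06 = 9.0000
ω₃ (RL) = (vx + vy − k·ωz)/r = 0.2600/0.06 = 4.3333
ω₄ (RR) = (vx − vy + k·ωz)/r = 0.2400/0.06 = 4.0000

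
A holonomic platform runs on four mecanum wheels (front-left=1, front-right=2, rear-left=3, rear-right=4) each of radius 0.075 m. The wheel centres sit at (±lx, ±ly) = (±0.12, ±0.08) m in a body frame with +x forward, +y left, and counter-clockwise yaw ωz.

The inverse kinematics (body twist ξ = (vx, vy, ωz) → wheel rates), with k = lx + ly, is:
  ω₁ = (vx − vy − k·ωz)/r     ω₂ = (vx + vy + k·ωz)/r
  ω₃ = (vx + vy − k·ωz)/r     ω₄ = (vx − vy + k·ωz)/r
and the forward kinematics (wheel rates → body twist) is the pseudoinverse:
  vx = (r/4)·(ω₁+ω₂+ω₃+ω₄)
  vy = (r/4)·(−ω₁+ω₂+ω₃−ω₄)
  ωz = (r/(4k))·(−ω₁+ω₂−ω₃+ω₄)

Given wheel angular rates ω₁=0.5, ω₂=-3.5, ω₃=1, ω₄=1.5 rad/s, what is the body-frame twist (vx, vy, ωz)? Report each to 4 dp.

k = lx + ly = 0.12 + 0.08 = 0.2000
ω₁+ω₂+ω₃+ω₄ = -0.5000  →  vx = (0.075/4)·-0.5000 = -0.0094
−ω₁+ω₂+ω₃−ω₄ = -4.5000  →  vy = (0.075/4)·-4.5000 = -0.0844
−ω₁+ω₂−ω₃+ω₄ = -3.5000  →  ωz = (0.075/0.8000)·-3.5000 = -0.3281

(-0.0094, -0.0844, -0.3281)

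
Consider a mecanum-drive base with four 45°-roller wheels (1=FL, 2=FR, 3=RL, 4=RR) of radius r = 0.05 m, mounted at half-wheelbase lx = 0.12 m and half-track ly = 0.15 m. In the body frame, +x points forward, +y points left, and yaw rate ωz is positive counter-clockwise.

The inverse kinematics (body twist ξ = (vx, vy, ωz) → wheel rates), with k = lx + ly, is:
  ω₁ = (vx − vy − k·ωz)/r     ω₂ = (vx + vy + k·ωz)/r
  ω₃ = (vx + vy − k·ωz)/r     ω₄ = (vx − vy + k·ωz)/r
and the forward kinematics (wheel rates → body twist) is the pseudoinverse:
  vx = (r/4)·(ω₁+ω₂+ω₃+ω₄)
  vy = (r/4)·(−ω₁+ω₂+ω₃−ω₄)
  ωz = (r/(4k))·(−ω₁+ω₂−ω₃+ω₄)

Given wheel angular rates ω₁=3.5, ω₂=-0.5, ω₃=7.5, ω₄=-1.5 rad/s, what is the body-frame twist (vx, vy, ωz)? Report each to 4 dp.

k = lx + ly = 0.12 + 0.15 = 0.2700
ω₁+ω₂+ω₃+ω₄ = 9.0000  →  vx = (0.05/4)·9.0000 = 0.1125
−ω₁+ω₂+ω₃−ω₄ = 5.0000  →  vy = (0.05/4)·5.0000 = 0.0625
−ω₁+ω₂−ω₃+ω₄ = -13.0000  →  ωz = (0.05/1.0800)·-13.0000 = -0.6019

(0.1125, 0.0625, -0.6019)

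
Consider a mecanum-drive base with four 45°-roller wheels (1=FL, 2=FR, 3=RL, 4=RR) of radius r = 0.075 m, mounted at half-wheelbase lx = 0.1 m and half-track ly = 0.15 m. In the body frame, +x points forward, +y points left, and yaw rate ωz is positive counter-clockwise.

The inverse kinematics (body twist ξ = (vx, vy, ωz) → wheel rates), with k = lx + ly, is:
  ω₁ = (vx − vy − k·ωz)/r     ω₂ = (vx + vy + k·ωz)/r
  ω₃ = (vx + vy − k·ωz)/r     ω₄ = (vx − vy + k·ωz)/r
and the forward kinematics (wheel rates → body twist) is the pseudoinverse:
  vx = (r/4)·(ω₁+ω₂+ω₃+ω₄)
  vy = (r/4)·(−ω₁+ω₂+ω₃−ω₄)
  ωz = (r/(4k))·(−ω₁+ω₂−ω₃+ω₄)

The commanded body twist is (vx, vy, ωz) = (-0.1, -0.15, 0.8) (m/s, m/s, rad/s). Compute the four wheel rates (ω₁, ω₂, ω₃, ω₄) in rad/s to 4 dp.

(-2.0000, -0.6667, -6.0000, 3.3333)

k = lx + ly = 0.1 + 0.15 = 0.2500;  k·ωz = 0.2500·0.8 = 0.2000
ω₁ (FL) = (vx − vy − k·ωz)/r = -0.1500/0.075 = -2.0000
ω₂ (FR) = (vx + vy + k·ωz)/r = -0.0500/0.075 = -0.6667
ω₃ (RL) = (vx + vy − k·ωz)/r = -0.4500/0.075 = -6.0000
ω₄ (RR) = (vx − vy + k·ωz)/r = 0.2500/0.075 = 3.3333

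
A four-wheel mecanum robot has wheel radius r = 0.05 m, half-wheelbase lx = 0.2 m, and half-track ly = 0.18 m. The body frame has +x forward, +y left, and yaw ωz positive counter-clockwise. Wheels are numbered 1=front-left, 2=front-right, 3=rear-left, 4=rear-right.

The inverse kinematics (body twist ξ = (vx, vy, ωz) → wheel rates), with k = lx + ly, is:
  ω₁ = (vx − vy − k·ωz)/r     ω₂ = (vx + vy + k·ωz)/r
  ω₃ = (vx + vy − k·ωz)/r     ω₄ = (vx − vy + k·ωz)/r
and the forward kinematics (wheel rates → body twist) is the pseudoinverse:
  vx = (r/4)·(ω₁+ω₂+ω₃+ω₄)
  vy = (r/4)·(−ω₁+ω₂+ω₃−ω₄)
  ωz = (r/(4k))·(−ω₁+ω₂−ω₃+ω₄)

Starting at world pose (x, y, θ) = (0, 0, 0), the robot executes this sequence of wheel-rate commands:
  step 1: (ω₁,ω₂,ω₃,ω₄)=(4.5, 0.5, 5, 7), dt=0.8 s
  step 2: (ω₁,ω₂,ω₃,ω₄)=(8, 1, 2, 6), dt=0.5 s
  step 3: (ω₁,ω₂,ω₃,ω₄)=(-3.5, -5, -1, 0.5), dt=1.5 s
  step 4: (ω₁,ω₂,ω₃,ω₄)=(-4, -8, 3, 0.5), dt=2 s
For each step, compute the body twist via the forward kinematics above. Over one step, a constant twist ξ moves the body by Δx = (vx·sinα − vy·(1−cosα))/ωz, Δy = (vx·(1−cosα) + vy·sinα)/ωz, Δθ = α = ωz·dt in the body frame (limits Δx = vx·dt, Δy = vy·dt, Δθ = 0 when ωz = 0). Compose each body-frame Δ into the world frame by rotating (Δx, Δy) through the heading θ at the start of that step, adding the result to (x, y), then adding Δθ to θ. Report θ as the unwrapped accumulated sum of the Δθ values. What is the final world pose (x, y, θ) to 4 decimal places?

(-0.1167, -0.1498, -0.5296)

step 1: ξ=(vx,vy,ωz)=(0.2125, -0.0750, -0.0658), dt=0.8 → body Δ=(0.1683, -0.0644, -0.0526) → world pose (0.1683, -0.0644, -0.0526)
step 2: ξ=(vx,vy,ωz)=(0.2125, -0.1375, -0.0987), dt=0.5 → body Δ=(0.1045, -0.0713, -0.0493) → world pose (0.2690, -0.1412, -0.1020)
step 3: ξ=(vx,vy,ωz)=(-0.1125, -0.0375, 0.0000), dt=1.5 → body Δ=(-0.1688, -0.0562, 0.0000) → world pose (0.0954, -0.1800, -0.1020)
step 4: ξ=(vx,vy,ωz)=(-0.1062, -0.0187, -0.2138), dt=2.0 → body Δ=(-0.2140, 0.0084, -0.4276) → world pose (-0.1167, -0.1498, -0.5296)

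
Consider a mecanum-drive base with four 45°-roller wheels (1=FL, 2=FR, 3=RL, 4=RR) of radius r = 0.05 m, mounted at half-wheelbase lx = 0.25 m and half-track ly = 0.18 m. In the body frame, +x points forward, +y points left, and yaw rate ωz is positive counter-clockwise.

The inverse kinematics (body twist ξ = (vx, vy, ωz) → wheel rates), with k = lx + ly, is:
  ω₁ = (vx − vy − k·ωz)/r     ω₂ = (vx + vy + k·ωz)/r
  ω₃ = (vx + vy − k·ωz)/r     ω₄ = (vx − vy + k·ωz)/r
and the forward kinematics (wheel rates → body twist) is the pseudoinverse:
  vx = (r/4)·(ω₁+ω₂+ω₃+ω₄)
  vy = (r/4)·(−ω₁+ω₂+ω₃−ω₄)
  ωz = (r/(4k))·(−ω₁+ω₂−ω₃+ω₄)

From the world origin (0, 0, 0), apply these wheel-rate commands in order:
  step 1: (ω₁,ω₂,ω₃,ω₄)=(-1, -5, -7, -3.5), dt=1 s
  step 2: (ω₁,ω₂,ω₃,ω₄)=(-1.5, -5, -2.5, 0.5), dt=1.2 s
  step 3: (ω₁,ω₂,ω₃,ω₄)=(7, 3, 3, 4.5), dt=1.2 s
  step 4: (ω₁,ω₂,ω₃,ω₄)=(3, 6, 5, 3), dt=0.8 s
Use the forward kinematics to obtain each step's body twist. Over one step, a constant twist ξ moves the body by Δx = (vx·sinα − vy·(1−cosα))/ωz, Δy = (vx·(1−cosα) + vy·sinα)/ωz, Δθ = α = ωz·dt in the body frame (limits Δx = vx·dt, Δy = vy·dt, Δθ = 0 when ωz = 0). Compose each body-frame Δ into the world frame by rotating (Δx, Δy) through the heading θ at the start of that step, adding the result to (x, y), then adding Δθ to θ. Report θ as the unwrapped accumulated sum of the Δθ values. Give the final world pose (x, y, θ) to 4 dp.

(0.0932, -0.2573, -0.0959)

step 1: ξ=(vx,vy,ωz)=(-0.2063, -0.0938, -0.0145), dt=1.0 → body Δ=(-0.2069, -0.0922, -0.0145) → world pose (-0.2069, -0.0922, -0.0145)
step 2: ξ=(vx,vy,ωz)=(-0.1062, -0.0813, -0.0145), dt=1.2 → body Δ=(-0.1283, -0.0964, -0.0174) → world pose (-0.3367, -0.1868, -0.0320)
step 3: ξ=(vx,vy,ωz)=(0.2188, -0.0688, -0.0727), dt=1.2 → body Δ=(0.2586, -0.0938, -0.0872) → world pose (-0.0812, -0.2888, -0.1192)
step 4: ξ=(vx,vy,ωz)=(0.2125, 0.0625, 0.0291), dt=0.8 → body Δ=(0.1694, 0.0520, 0.0233) → world pose (0.0932, -0.2573, -0.0959)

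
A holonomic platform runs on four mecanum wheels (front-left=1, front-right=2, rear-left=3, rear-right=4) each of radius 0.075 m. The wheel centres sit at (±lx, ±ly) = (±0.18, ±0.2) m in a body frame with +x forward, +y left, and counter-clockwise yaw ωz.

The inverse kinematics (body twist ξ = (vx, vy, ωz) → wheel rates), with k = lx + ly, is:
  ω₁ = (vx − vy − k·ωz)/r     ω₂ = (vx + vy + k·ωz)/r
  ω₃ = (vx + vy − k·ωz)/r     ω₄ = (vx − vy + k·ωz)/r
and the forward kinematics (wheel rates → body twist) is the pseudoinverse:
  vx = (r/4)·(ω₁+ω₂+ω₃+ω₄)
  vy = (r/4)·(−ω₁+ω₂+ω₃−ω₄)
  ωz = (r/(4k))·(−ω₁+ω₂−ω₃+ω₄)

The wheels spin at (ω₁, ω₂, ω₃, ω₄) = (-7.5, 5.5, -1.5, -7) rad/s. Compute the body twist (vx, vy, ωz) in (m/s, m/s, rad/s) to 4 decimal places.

k = lx + ly = 0.18 + 0.2 = 0.3800
ω₁+ω₂+ω₃+ω₄ = -10.5000  →  vx = (0.075/4)·-10.5000 = -0.1969
−ω₁+ω₂+ω₃−ω₄ = 18.5000  →  vy = (0.075/4)·18.5000 = 0.3469
−ω₁+ω₂−ω₃+ω₄ = 7.5000  →  ωz = (0.075/1.5200)·7.5000 = 0.3701

(-0.1969, 0.3469, 0.3701)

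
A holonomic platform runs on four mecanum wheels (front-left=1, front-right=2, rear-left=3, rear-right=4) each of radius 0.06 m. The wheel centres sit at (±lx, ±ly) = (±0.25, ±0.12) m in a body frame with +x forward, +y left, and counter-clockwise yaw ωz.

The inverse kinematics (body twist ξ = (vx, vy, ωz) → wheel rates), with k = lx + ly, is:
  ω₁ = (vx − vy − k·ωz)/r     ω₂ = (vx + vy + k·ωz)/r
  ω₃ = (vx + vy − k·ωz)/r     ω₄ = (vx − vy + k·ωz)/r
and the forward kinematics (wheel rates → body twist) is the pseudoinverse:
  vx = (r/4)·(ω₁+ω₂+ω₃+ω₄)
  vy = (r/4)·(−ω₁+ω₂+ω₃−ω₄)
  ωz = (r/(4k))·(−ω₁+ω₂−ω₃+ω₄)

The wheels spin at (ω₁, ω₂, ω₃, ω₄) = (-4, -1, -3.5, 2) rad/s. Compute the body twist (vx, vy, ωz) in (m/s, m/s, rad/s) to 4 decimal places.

(-0.0975, -0.0375, 0.3446)

k = lx + ly = 0.25 + 0.12 = 0.3700
ω₁+ω₂+ω₃+ω₄ = -6.5000  →  vx = (0.06/4)·-6.5000 = -0.0975
−ω₁+ω₂+ω₃−ω₄ = -2.5000  →  vy = (0.06/4)·-2.5000 = -0.0375
−ω₁+ω₂−ω₃+ω₄ = 8.5000  →  ωz = (0.06/1.4800)·8.5000 = 0.3446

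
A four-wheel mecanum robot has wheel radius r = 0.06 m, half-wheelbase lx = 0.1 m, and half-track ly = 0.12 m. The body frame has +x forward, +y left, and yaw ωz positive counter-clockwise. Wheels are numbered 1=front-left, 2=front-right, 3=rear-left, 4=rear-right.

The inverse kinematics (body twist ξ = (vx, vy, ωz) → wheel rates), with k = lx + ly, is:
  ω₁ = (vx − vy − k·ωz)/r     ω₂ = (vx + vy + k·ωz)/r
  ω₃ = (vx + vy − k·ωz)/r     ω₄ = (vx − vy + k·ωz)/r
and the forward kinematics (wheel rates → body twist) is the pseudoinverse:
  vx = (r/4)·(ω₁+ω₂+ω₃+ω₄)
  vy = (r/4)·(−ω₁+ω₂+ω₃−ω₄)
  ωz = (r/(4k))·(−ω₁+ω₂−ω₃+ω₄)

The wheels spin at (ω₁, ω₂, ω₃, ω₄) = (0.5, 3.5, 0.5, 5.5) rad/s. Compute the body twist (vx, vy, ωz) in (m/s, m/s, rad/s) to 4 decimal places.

(0.1500, -0.0300, 0.5455)

k = lx + ly = 0.1 + 0.12 = 0.2200
ω₁+ω₂+ω₃+ω₄ = 10.0000  →  vx = (0.06/4)·10.0000 = 0.1500
−ω₁+ω₂+ω₃−ω₄ = -2.0000  →  vy = (0.06/4)·-2.0000 = -0.0300
−ω₁+ω₂−ω₃+ω₄ = 8.0000  →  ωz = (0.06/0.8800)·8.0000 = 0.5455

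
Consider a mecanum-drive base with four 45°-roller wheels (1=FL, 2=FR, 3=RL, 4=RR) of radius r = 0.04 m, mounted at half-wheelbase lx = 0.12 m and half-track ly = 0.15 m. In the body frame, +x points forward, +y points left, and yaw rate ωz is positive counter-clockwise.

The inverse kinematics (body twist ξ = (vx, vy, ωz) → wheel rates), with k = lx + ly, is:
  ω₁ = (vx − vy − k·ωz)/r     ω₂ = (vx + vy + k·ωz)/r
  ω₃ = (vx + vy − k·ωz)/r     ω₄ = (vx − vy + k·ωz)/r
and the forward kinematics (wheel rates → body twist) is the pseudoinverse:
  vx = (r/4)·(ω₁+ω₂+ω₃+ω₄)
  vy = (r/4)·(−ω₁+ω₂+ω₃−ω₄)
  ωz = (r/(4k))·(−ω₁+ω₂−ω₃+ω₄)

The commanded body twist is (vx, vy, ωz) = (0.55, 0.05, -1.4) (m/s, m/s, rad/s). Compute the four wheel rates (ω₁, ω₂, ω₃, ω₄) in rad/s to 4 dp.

(21.9500, 5.5500, 24.4500, 3.0500)

k = lx + ly = 0.12 + 0.15 = 0.2700;  k·ωz = 0.2700·-1.4 = -0.3780
ω₁ (FL) = (vx − vy − k·ωz)/r = 0.8780/0.04 = 21.9500
ω₂ (FR) = (vx + vy + k·ωz)/r = 0.2220/0.04 = 5.5500
ω₃ (RL) = (vx + vy − k·ωz)/r = 0.9780/0.04 = 24.4500
ω₄ (RR) = (vx − vy + k·ωz)/r = 0.1220/0.04 = 3.0500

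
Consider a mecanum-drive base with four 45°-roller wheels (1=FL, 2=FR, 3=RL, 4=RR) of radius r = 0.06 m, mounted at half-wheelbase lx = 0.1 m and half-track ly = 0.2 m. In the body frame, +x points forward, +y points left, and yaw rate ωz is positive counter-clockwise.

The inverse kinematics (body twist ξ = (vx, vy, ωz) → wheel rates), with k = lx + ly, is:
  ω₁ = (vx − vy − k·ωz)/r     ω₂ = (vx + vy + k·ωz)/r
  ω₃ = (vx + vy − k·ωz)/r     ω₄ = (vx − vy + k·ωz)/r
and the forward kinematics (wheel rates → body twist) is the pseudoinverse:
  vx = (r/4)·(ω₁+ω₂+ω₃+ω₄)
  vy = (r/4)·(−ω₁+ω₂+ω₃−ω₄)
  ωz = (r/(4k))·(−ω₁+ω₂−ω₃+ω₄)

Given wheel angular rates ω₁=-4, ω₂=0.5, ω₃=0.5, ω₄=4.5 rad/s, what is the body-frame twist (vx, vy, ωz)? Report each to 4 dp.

(0.0225, 0.0075, 0.4250)

k = lx + ly = 0.1 + 0.2 = 0.3000
ω₁+ω₂+ω₃+ω₄ = 1.5000  →  vx = (0.06/4)·1.5000 = 0.0225
−ω₁+ω₂+ω₃−ω₄ = 0.5000  →  vy = (0.06/4)·0.5000 = 0.0075
−ω₁+ω₂−ω₃+ω₄ = 8.5000  →  ωz = (0.06/1.2000)·8.5000 = 0.4250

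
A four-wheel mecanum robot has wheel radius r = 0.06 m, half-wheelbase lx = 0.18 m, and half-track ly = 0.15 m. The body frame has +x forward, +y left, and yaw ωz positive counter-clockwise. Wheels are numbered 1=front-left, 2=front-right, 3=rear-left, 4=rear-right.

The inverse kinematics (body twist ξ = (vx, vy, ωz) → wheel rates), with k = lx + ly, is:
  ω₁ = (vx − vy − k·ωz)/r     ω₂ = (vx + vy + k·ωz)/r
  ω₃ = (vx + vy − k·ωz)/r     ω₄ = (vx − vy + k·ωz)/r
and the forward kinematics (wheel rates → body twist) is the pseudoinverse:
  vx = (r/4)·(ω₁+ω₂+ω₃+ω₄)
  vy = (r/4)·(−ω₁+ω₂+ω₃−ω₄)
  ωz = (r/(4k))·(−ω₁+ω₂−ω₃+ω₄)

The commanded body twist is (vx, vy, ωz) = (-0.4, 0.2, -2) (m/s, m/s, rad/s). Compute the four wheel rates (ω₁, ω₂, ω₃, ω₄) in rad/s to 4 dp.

k = lx + ly = 0.18 + 0.15 = 0.3300;  k·ωz = 0.3300·-2 = -0.6600
ω₁ (FL) = (vx − vy − k·ωz)/r = 0.0600/0.06 = 1.0000
ω₂ (FR) = (vx + vy + k·ωz)/r = -0.8600/0.06 = -14.3333
ω₃ (RL) = (vx + vy − k·ωz)/r = 0.4600/0.06 = 7.6667
ω₄ (RR) = (vx − vy + k·ωz)/r = -1.2600/0.06 = -21.0000

(1.0000, -14.3333, 7.6667, -21.0000)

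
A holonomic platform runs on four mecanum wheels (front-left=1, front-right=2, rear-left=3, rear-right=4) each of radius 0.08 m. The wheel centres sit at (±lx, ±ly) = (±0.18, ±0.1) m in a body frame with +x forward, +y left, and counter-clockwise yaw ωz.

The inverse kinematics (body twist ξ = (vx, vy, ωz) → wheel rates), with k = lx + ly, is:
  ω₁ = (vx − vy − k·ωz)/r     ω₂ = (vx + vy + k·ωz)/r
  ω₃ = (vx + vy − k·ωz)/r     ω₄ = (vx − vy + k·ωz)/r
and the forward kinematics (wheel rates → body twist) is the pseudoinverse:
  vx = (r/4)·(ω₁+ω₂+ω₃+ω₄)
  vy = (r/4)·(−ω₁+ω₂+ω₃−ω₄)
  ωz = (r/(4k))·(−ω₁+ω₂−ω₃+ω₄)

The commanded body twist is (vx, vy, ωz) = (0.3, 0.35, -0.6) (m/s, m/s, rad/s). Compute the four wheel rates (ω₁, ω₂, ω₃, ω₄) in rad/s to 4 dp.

k = lx + ly = 0.18 + 0.1 = 0.2800;  k·ωz = 0.2800·-0.6 = -0.1680
ω₁ (FL) = (vx − vy − k·ωz)/r = 0.1180/0.08 = 1.4750
ω₂ (FR) = (vx + vy + k·ωz)/r = 0.4820/0.08 = 6.0250
ω₃ (RL) = (vx + vy − k·ωz)/r = 0.8180/0.08 = 10.2250
ω₄ (RR) = (vx − vy + k·ωz)/r = -0.2180/0.08 = -2.7250

(1.4750, 6.0250, 10.2250, -2.7250)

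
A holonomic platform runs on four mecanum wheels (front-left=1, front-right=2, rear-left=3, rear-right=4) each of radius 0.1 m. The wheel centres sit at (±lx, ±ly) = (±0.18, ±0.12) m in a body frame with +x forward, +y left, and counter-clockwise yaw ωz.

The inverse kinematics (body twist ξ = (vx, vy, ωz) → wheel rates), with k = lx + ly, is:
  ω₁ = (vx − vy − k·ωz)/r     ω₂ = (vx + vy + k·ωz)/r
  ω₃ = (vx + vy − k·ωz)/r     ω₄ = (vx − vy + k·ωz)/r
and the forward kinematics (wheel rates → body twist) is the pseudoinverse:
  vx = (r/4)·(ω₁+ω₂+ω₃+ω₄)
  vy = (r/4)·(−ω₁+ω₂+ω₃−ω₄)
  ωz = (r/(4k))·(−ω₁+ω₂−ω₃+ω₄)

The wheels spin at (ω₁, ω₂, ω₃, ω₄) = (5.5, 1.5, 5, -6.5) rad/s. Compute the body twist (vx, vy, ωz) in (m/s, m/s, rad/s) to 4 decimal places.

k = lx + ly = 0.18 + 0.12 = 0.3000
ω₁+ω₂+ω₃+ω₄ = 5.5000  →  vx = (0.1/4)·5.5000 = 0.1375
−ω₁+ω₂+ω₃−ω₄ = 7.5000  →  vy = (0.1/4)·7.5000 = 0.1875
−ω₁+ω₂−ω₃+ω₄ = -15.5000  →  ωz = (0.1/1.2000)·-15.5000 = -1.2917

(0.1375, 0.1875, -1.2917)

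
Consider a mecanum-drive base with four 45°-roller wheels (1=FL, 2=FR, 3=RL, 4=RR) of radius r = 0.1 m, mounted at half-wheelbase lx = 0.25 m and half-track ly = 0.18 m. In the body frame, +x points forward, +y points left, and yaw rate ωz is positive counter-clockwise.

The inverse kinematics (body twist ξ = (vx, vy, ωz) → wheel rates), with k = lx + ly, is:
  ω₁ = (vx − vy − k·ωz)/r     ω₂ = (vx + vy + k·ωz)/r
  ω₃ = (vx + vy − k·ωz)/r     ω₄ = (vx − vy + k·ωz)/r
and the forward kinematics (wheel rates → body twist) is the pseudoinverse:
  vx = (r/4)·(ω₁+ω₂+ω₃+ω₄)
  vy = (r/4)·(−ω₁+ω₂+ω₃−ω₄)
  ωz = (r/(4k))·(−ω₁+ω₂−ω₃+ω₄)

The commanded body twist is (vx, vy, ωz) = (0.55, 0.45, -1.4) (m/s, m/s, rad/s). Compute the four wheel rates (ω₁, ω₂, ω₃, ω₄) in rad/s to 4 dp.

(7.0200, 3.9800, 16.0200, -5.0200)

k = lx + ly = 0.25 + 0.18 = 0.4300;  k·ωz = 0.4300·-1.4 = -0.6020
ω₁ (FL) = (vx − vy − k·ωz)/r = 0.7020/0.1 = 7.0200
ω₂ (FR) = (vx + vy + k·ωz)/r = 0.3980/0.1 = 3.9800
ω₃ (RL) = (vx + vy − k·ωz)/r = 1.6020/0.1 = 16.0200
ω₄ (RR) = (vx − vy + k·ωz)/r = -0.5020/0.1 = -5.0200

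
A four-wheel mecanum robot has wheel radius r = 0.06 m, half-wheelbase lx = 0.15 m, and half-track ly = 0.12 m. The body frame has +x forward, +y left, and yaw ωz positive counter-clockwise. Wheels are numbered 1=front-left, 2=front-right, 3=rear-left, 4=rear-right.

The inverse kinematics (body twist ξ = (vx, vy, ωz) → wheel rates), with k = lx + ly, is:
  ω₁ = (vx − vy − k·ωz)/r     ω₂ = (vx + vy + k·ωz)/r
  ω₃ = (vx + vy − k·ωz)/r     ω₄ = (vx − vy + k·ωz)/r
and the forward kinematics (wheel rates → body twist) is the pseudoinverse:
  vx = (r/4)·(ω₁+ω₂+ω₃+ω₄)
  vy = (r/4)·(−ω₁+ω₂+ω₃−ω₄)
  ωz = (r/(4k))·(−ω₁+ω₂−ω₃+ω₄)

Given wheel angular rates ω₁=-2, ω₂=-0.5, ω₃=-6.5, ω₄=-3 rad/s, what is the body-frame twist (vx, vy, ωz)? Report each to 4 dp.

(-0.1800, -0.0300, 0.2778)

k = lx + ly = 0.15 + 0.12 = 0.2700
ω₁+ω₂+ω₃+ω₄ = -12.0000  →  vx = (0.06/4)·-12.0000 = -0.1800
−ω₁+ω₂+ω₃−ω₄ = -2.0000  →  vy = (0.06/4)·-2.0000 = -0.0300
−ω₁+ω₂−ω₃+ω₄ = 5.0000  →  ωz = (0.06/1.0800)·5.0000 = 0.2778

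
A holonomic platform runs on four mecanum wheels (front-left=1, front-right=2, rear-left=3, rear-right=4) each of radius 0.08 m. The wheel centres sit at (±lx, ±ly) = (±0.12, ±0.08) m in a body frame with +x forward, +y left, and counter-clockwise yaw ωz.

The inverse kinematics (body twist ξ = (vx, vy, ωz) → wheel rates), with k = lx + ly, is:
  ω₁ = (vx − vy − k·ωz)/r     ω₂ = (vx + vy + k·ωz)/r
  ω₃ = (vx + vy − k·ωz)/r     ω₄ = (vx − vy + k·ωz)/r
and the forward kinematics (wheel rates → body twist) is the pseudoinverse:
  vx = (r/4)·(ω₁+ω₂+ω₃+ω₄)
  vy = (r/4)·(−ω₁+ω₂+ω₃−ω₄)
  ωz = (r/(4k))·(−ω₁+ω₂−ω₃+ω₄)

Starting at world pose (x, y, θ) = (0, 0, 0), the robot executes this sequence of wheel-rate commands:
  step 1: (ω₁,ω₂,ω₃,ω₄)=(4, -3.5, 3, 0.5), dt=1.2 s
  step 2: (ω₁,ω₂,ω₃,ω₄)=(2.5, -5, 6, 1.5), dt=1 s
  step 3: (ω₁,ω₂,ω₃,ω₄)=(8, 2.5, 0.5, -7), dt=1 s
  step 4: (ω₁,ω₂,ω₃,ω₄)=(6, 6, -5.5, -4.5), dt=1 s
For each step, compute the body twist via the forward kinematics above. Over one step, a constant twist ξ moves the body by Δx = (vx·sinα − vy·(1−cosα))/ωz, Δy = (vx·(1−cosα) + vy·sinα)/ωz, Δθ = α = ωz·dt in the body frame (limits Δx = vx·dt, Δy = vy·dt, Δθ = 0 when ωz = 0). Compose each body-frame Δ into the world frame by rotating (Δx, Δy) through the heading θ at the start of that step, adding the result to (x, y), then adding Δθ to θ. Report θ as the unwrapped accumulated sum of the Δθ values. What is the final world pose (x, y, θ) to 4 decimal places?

(-0.1615, -0.2300, -3.6000)

step 1: ξ=(vx,vy,ωz)=(0.0800, -0.1000, -1.0000), dt=1.2 → body Δ=(0.0108, -0.1442, -1.2000) → world pose (0.0108, -0.1442, -1.2000)
step 2: ξ=(vx,vy,ωz)=(0.1000, -0.0600, -1.2000), dt=1.0 → body Δ=(0.0458, -0.0997, -1.2000) → world pose (-0.0656, -0.2230, -2.4000)
step 3: ξ=(vx,vy,ωz)=(0.0800, 0.0400, -1.3000), dt=1.0 → body Δ=(0.0818, -0.0154, -1.3000) → world pose (-0.1363, -0.2669, -3.7000)
step 4: ξ=(vx,vy,ωz)=(0.0400, -0.0200, 0.1000), dt=1.0 → body Δ=(0.0409, -0.0180, 0.1000) → world pose (-0.1615, -0.2300, -3.6000)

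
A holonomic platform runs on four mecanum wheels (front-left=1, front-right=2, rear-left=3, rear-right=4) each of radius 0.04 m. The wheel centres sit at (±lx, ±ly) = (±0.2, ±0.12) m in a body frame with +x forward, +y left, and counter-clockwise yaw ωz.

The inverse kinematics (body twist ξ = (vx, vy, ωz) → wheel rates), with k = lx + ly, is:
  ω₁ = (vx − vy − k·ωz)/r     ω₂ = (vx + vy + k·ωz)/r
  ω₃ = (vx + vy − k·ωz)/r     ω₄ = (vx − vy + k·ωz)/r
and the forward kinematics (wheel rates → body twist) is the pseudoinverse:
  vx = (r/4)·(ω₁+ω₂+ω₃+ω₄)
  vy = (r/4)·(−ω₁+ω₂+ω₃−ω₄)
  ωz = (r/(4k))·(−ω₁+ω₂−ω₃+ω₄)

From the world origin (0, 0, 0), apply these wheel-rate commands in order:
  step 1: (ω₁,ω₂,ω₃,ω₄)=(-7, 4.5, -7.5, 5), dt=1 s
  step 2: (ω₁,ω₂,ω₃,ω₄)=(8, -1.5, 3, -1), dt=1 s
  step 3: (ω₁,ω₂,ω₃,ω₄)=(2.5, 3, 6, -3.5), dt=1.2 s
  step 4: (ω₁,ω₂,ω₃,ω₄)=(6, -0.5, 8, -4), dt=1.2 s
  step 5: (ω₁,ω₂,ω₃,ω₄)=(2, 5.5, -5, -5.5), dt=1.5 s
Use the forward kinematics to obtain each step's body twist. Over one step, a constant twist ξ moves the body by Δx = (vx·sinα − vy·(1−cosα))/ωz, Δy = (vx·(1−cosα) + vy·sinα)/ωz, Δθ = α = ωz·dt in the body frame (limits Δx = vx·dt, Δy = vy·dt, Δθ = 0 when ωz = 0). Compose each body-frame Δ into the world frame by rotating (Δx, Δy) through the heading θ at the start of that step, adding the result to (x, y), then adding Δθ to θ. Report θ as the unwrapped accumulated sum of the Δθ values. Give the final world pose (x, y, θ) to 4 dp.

step 1: ξ=(vx,vy,ωz)=(-0.0500, -0.0100, 0.7500), dt=1.0 → body Δ=(-0.0419, -0.0270, 0.7500) → world pose (-0.0419, -0.0270, 0.7500)
step 2: ξ=(vx,vy,ωz)=(0.0850, -0.0550, -0.4219), dt=1.0 → body Δ=(0.0711, -0.0710, -0.4219) → world pose (0.0586, -0.0305, 0.3281)
step 3: ξ=(vx,vy,ωz)=(0.0800, 0.1000, -0.2812), dt=1.2 → body Δ=(0.1142, 0.1017, -0.3375) → world pose (0.1339, 0.1026, -0.0094)
step 4: ξ=(vx,vy,ωz)=(0.0950, 0.0550, -0.5781), dt=1.2 → body Δ=(0.1271, 0.0228, -0.6937) → world pose (0.2612, 0.1242, -0.7031)
step 5: ξ=(vx,vy,ωz)=(-0.0300, 0.0400, 0.0938), dt=1.5 → body Δ=(-0.0491, 0.0566, 0.1406) → world pose (0.2604, 0.1992, -0.5625)

(0.2604, 0.1992, -0.5625)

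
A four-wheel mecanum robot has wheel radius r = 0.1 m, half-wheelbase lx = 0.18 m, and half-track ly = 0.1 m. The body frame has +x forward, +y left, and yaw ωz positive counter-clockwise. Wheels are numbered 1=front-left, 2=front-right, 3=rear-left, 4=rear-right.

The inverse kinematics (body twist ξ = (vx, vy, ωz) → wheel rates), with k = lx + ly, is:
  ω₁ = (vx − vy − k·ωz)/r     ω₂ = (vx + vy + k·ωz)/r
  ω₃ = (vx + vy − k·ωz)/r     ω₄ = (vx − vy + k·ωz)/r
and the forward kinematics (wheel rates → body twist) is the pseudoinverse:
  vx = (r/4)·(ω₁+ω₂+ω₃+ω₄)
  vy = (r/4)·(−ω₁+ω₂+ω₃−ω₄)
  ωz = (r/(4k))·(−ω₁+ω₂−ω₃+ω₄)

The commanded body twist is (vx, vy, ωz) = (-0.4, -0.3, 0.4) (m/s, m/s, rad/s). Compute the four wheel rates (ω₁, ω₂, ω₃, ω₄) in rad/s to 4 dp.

k = lx + ly = 0.18 + 0.1 = 0.2800;  k·ωz = 0.2800·0.4 = 0.1120
ω₁ (FL) = (vx − vy − k·ωz)/r = -0.2120/0.1 = -2.1200
ω₂ (FR) = (vx + vy + k·ωz)/r = -0.5880/0.1 = -5.8800
ω₃ (RL) = (vx + vy − k·ωz)/r = -0.8120/0.1 = -8.1200
ω₄ (RR) = (vx − vy + k·ωz)/r = 0.0120/0.1 = 0.1200

(-2.1200, -5.8800, -8.1200, 0.1200)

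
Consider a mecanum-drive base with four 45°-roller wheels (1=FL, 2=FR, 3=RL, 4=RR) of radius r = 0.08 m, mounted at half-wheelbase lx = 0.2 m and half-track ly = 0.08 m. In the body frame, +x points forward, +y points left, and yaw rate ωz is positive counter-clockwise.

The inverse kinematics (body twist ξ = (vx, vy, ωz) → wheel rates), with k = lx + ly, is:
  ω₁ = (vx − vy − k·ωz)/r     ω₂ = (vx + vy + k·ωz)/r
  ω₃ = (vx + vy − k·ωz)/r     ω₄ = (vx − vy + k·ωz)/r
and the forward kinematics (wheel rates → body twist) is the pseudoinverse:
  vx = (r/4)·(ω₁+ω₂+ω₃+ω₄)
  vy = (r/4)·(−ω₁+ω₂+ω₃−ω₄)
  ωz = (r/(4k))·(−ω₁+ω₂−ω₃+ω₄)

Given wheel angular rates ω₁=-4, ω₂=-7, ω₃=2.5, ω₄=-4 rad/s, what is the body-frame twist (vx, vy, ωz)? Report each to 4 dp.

(-0.2500, 0.0700, -0.6786)

k = lx + ly = 0.2 + 0.08 = 0.2800
ω₁+ω₂+ω₃+ω₄ = -12.5000  →  vx = (0.08/4)·-12.5000 = -0.2500
−ω₁+ω₂+ω₃−ω₄ = 3.5000  →  vy = (0.08/4)·3.5000 = 0.0700
−ω₁+ω₂−ω₃+ω₄ = -9.5000  →  ωz = (0.08/1.1200)·-9.5000 = -0.6786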